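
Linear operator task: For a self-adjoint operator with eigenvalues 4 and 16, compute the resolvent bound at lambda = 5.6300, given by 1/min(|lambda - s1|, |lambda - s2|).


dist(5.6300, {4, 16}) = min(|5.6300 - 4|, |5.6300 - 16|)
= min(1.6300, 10.3700) = 1.6300
Resolvent bound = 1/1.6300 = 0.6135

0.6135


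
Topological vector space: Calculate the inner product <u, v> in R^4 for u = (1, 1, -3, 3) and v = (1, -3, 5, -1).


Computing the standard inner product <u, v> = sum u_i * v_i
= 1*1 + 1*-3 + -3*5 + 3*-1
= 1 + -3 + -15 + -3
= -20

-20


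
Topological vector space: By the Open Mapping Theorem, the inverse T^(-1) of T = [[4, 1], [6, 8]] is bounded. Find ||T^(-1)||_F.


det(T) = 4*8 - 1*6 = 26
T^(-1) = (1/26) * [[8, -1], [-6, 4]] = [[0.3077, -0.0385], [-0.2308, 0.1538]]
||T^(-1)||_F^2 = 0.3077^2 + (-0.0385)^2 + (-0.2308)^2 + 0.1538^2 = 0.1731
||T^(-1)||_F = sqrt(0.1731) = 0.4160

0.4160


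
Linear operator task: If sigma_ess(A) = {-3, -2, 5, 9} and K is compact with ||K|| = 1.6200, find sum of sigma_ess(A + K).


By Weyl's theorem, the essential spectrum is invariant under compact perturbations.
sigma_ess(A + K) = sigma_ess(A) = {-3, -2, 5, 9}
Sum = -3 + -2 + 5 + 9 = 9

9


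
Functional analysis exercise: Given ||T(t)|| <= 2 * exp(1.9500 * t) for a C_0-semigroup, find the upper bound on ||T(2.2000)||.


||T(2.2000)|| <= 2 * exp(1.9500 * 2.2000)
= 2 * exp(4.2900)
= 2 * 72.9665
= 145.9329

145.9329


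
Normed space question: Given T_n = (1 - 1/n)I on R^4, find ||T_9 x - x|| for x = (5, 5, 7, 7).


T_9 x - x = (1 - 1/9)x - x = -x/9
||x|| = sqrt(148) = 12.1655
||T_9 x - x|| = ||x||/9 = 12.1655/9 = 1.3517

1.3517


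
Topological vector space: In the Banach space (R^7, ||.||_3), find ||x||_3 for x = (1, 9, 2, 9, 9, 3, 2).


The l^3 norm = (sum |x_i|^3)^(1/3)
Sum of 3th powers = 1 + 729 + 8 + 729 + 729 + 27 + 8 = 2231
||x||_3 = (2231)^(1/3) = 13.0667

13.0667


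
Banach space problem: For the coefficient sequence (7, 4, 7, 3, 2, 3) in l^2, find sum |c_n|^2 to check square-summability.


sum |c_n|^2 = 7^2 + 4^2 + 7^2 + 3^2 + 2^2 + 3^2
= 49 + 16 + 49 + 9 + 4 + 9
= 136

136


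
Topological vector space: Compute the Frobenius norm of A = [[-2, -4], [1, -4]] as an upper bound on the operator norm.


||A||_F^2 = sum a_ij^2
= (-2)^2 + (-4)^2 + 1^2 + (-4)^2
= 4 + 16 + 1 + 16 = 37
||A||_F = sqrt(37) = 6.0828

6.0828


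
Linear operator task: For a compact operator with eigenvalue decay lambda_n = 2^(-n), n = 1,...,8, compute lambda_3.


The eigenvalue formula gives lambda_3 = 1/2^3
= 1/8
= 0.1250

0.1250


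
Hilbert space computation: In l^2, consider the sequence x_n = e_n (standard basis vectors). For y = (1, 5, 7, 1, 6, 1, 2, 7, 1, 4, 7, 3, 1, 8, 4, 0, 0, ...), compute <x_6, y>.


x_6 = e_6 is the standard basis vector with 1 in position 6.
<x_6, y> = y_6 = 1
As n -> infinity, <x_n, y> -> 0, confirming weak convergence of (x_n) to 0.

1


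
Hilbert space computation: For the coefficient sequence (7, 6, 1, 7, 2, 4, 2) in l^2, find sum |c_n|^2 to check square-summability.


sum |c_n|^2 = 7^2 + 6^2 + 1^2 + 7^2 + 2^2 + 4^2 + 2^2
= 49 + 36 + 1 + 49 + 4 + 16 + 4
= 159

159


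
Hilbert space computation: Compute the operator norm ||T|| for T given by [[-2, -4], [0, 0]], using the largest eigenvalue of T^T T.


A^T A = [[4, 8], [8, 16]]
trace(A^T A) = 20, det(A^T A) = 0
discriminant = 20^2 - 4*0 = 400
Largest eigenvalue of A^T A = (trace + sqrt(disc))/2 = 20.0000
||T|| = sqrt(20.0000) = 4.4721

4.4721


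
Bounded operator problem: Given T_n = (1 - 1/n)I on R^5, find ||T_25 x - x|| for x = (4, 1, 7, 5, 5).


T_25 x - x = (1 - 1/25)x - x = -x/25
||x|| = sqrt(116) = 10.7703
||T_25 x - x|| = ||x||/25 = 10.7703/25 = 0.4308

0.4308


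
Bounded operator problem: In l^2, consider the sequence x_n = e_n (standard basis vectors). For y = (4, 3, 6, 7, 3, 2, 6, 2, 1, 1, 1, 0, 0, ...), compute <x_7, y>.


x_7 = e_7 is the standard basis vector with 1 in position 7.
<x_7, y> = y_7 = 6
As n -> infinity, <x_n, y> -> 0, confirming weak convergence of (x_n) to 0.

6


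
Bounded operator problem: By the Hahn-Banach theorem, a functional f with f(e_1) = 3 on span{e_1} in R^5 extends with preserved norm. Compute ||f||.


The norm of f is given by ||f|| = sup_{||x||=1} |f(x)|.
On span{e_1}, ||e_1|| = 1, so ||f|| = |f(e_1)| / ||e_1||
= |3| / 1 = 3.0000

3.0000


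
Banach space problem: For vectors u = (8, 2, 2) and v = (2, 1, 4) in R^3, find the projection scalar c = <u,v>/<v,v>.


Computing <u,v> = 8*2 + 2*1 + 2*4 = 26
Computing <v,v> = 2^2 + 1^2 + 4^2 = 21
Projection coefficient = 26/21 = 1.2381

1.2381


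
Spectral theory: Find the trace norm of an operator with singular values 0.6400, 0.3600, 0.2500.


The nuclear norm is the sum of all singular values.
||T||_1 = 0.6400 + 0.3600 + 0.2500
= 1.2500

1.2500


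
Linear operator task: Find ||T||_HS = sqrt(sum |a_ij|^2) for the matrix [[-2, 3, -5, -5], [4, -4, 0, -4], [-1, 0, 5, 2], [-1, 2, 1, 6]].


The Hilbert-Schmidt norm is sqrt(sum of squares of all entries).
Sum of squares = (-2)^2 + 3^2 + (-5)^2 + (-5)^2 + 4^2 + (-4)^2 + 0^2 + (-4)^2 + (-1)^2 + 0^2 + 5^2 + 2^2 + (-1)^2 + 2^2 + 1^2 + 6^2
= 4 + 9 + 25 + 25 + 16 + 16 + 0 + 16 + 1 + 0 + 25 + 4 + 1 + 4 + 1 + 36 = 183
||T||_HS = sqrt(183) = 13.5277

13.5277


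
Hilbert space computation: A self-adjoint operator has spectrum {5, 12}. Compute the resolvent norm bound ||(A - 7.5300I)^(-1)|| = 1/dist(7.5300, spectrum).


dist(7.5300, {5, 12}) = min(|7.5300 - 5|, |7.5300 - 12|)
= min(2.5300, 4.4700) = 2.5300
Resolvent bound = 1/2.5300 = 0.3953

0.3953


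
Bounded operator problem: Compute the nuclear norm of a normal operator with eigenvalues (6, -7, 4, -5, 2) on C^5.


For a normal operator, singular values equal |eigenvalues|.
Trace norm = sum |lambda_i| = 6 + 7 + 4 + 5 + 2
= 24

24


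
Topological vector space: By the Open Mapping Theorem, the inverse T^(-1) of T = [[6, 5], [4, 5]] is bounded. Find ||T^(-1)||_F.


det(T) = 6*5 - 5*4 = 10
T^(-1) = (1/10) * [[5, -5], [-4, 6]] = [[0.5000, -0.5000], [-0.4000, 0.6000]]
||T^(-1)||_F^2 = 0.5000^2 + (-0.5000)^2 + (-0.4000)^2 + 0.6000^2 = 1.0200
||T^(-1)||_F = sqrt(1.0200) = 1.0100

1.0100


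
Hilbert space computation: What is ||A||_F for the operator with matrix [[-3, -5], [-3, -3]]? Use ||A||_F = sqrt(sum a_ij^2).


||A||_F^2 = sum a_ij^2
= (-3)^2 + (-5)^2 + (-3)^2 + (-3)^2
= 9 + 25 + 9 + 9 = 52
||A||_F = sqrt(52) = 7.2111

7.2111


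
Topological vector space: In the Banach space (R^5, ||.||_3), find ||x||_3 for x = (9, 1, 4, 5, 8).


The l^3 norm = (sum |x_i|^3)^(1/3)
Sum of 3th powers = 729 + 1 + 64 + 125 + 512 = 1431
||x||_3 = (1431)^(1/3) = 11.2689

11.2689


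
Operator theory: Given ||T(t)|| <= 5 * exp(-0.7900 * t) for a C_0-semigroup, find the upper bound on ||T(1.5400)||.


||T(1.5400)|| <= 5 * exp(-0.7900 * 1.5400)
= 5 * exp(-1.2166)
= 5 * 0.2962
= 1.4812

1.4812


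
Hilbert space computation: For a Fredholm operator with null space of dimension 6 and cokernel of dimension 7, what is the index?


The Fredholm index is defined as ind(T) = dim(ker T) - dim(coker T)
= 6 - 7
= -1

-1


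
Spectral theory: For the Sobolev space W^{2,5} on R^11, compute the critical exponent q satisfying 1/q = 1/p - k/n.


Using the Sobolev embedding formula: 1/q = 1/p - k/n
1/q = 1/5 - 2/11 = 1/55
q = 1/(1/55) = 55

55.0000


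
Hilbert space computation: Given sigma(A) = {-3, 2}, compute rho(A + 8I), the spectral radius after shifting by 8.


Spectrum of A + 8I = {5, 10}
Spectral radius = max |lambda| over the shifted spectrum
= max(5, 10) = 10

10


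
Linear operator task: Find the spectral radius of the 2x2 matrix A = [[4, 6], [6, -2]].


For a 2x2 matrix, eigenvalues satisfy lambda^2 - (trace)*lambda + det = 0
trace = 4 + -2 = 2
det = 4*-2 - 6*6 = -44
discriminant = 2^2 - 4*(-44) = 180
spectral radius = max |eigenvalue| = 7.7082

7.7082


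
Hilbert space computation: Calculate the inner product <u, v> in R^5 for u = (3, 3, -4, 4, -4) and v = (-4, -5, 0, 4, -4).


Computing the standard inner product <u, v> = sum u_i * v_i
= 3*-4 + 3*-5 + -4*0 + 4*4 + -4*-4
= -12 + -15 + 0 + 16 + 16
= 5

5


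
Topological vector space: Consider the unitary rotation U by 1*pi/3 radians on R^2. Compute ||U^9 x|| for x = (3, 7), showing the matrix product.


U is a rotation by theta = 1*pi/3
U^9 = rotation by 9*theta = 9*pi/3 = 3*pi/3 (mod 2*pi)
cos(3*pi/3) = -1.0000, sin(3*pi/3) = 0.0000
U^9 x = (-1.0000 * 3 - 0.0000 * 7, 0.0000 * 3 + -1.0000 * 7)
= (-3.0000, -7.0000)
||U^9 x|| = sqrt((-3.0000)^2 + (-7.0000)^2) = sqrt(58.0000) = 7.6158

7.6158


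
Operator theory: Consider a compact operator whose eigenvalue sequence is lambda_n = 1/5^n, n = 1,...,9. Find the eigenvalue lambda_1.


The eigenvalue formula gives lambda_1 = 1/5^1
= 1/5
= 0.2000

0.2000


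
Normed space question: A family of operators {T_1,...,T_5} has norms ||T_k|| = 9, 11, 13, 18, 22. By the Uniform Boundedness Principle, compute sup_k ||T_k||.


By the Uniform Boundedness Principle, the supremum of norms is finite.
sup_k ||T_k|| = max(9, 11, 13, 18, 22) = 22

22


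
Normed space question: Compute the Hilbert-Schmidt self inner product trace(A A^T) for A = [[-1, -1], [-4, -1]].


trace(A * A^T) = sum of squares of all entries
= (-1)^2 + (-1)^2 + (-4)^2 + (-1)^2
= 1 + 1 + 16 + 1
= 19

19


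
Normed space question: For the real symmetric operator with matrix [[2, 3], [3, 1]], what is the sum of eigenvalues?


For a self-adjoint (symmetric) matrix, the eigenvalues are real.
The sum of eigenvalues equals the trace of the matrix.
trace = 2 + 1 = 3

3


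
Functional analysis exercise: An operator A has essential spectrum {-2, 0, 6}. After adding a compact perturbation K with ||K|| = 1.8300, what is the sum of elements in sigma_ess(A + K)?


By Weyl's theorem, the essential spectrum is invariant under compact perturbations.
sigma_ess(A + K) = sigma_ess(A) = {-2, 0, 6}
Sum = -2 + 0 + 6 = 4

4


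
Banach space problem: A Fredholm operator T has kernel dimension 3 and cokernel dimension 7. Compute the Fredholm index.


The Fredholm index is defined as ind(T) = dim(ker T) - dim(coker T)
= 3 - 7
= -4

-4


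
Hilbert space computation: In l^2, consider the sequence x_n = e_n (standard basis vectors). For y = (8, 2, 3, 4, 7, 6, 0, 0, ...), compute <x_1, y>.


x_1 = e_1 is the standard basis vector with 1 in position 1.
<x_1, y> = y_1 = 8
As n -> infinity, <x_n, y> -> 0, confirming weak convergence of (x_n) to 0.

8


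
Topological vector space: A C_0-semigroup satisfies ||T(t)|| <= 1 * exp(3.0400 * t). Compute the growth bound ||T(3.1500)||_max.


||T(3.1500)|| <= 1 * exp(3.0400 * 3.1500)
= 1 * exp(9.5760)
= 1 * 14414.6453
= 14414.6453

14414.6453


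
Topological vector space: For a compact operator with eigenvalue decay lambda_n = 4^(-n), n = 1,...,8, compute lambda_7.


The eigenvalue formula gives lambda_7 = 1/4^7
= 1/16384
= 6.1035e-05

6.1035e-05


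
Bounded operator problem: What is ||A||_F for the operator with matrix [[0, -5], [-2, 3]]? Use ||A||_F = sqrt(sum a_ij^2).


||A||_F^2 = sum a_ij^2
= 0^2 + (-5)^2 + (-2)^2 + 3^2
= 0 + 25 + 4 + 9 = 38
||A||_F = sqrt(38) = 6.1644

6.1644


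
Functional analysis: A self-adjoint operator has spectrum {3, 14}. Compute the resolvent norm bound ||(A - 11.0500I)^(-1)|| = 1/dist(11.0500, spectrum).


dist(11.0500, {3, 14}) = min(|11.0500 - 3|, |11.0500 - 14|)
= min(8.0500, 2.9500) = 2.9500
Resolvent bound = 1/2.9500 = 0.3390

0.3390


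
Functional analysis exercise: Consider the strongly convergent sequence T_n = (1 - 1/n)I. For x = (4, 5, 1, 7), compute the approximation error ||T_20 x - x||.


T_20 x - x = (1 - 1/20)x - x = -x/20
||x|| = sqrt(91) = 9.5394
||T_20 x - x|| = ||x||/20 = 9.5394/20 = 0.4770

0.4770


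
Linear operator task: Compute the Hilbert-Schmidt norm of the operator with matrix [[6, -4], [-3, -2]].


The Hilbert-Schmidt norm is sqrt(sum of squares of all entries).
Sum of squares = 6^2 + (-4)^2 + (-3)^2 + (-2)^2
= 36 + 16 + 9 + 4 = 65
||T||_HS = sqrt(65) = 8.0623

8.0623


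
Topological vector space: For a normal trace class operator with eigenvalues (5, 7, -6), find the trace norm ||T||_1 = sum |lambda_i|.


For a normal operator, singular values equal |eigenvalues|.
Trace norm = sum |lambda_i| = 5 + 7 + 6
= 18

18


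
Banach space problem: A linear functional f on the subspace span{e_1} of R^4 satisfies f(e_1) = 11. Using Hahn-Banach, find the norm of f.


The norm of f is given by ||f|| = sup_{||x||=1} |f(x)|.
On span{e_1}, ||e_1|| = 1, so ||f|| = |f(e_1)| / ||e_1||
= |11| / 1 = 11.0000

11.0000


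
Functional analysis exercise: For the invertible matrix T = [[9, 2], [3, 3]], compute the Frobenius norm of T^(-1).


det(T) = 9*3 - 2*3 = 21
T^(-1) = (1/21) * [[3, -2], [-3, 9]] = [[0.1429, -0.0952], [-0.1429, 0.4286]]
||T^(-1)||_F^2 = 0.1429^2 + (-0.0952)^2 + (-0.1429)^2 + 0.4286^2 = 0.2336
||T^(-1)||_F = sqrt(0.2336) = 0.4833

0.4833


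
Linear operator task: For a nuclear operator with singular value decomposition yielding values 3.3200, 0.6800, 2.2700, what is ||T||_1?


The nuclear norm is the sum of all singular values.
||T||_1 = 3.3200 + 0.6800 + 2.2700
= 6.2700

6.2700


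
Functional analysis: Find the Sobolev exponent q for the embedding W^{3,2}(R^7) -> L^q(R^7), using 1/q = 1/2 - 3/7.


Using the Sobolev embedding formula: 1/q = 1/p - k/n
1/q = 1/2 - 3/7 = 1/14
q = 1/(1/14) = 14

14.0000


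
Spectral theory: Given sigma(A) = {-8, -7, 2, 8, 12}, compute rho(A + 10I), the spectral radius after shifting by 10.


Spectrum of A + 10I = {2, 3, 12, 18, 22}
Spectral radius = max |lambda| over the shifted spectrum
= max(2, 3, 12, 18, 22) = 22

22


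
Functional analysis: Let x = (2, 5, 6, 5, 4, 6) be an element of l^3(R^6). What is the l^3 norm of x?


The l^3 norm = (sum |x_i|^3)^(1/3)
Sum of 3th powers = 8 + 125 + 216 + 125 + 64 + 216 = 754
||x||_3 = (754)^(1/3) = 9.1017

9.1017


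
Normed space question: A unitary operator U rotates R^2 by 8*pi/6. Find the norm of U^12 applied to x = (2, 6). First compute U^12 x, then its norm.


U is a rotation by theta = 8*pi/6
U^12 = rotation by 12*theta = 96*pi/6 = 0*pi/6 (mod 2*pi)
cos(0*pi/6) = 1.0000, sin(0*pi/6) = 0.0000
U^12 x = (1.0000 * 2 - 0.0000 * 6, 0.0000 * 2 + 1.0000 * 6)
= (2.0000, 6.0000)
||U^12 x|| = sqrt(2.0000^2 + 6.0000^2) = sqrt(40.0000) = 6.3246

6.3246


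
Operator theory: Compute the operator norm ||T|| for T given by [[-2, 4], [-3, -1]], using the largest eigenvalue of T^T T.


A^T A = [[13, -5], [-5, 17]]
trace(A^T A) = 30, det(A^T A) = 196
discriminant = 30^2 - 4*196 = 116
Largest eigenvalue of A^T A = (trace + sqrt(disc))/2 = 20.3852
||T|| = sqrt(20.3852) = 4.5150

4.5150


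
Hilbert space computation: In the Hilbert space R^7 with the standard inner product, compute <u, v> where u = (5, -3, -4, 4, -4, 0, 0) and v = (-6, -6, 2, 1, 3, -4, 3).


Computing the standard inner product <u, v> = sum u_i * v_i
= 5*-6 + -3*-6 + -4*2 + 4*1 + -4*3 + 0*-4 + 0*3
= -30 + 18 + -8 + 4 + -12 + 0 + 0
= -28

-28


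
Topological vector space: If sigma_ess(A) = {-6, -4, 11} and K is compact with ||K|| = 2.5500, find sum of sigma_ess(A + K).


By Weyl's theorem, the essential spectrum is invariant under compact perturbations.
sigma_ess(A + K) = sigma_ess(A) = {-6, -4, 11}
Sum = -6 + -4 + 11 = 1

1


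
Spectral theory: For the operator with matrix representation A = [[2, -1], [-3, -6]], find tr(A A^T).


trace(A * A^T) = sum of squares of all entries
= 2^2 + (-1)^2 + (-3)^2 + (-6)^2
= 4 + 1 + 9 + 36
= 50

50


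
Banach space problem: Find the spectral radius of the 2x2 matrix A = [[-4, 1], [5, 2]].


For a 2x2 matrix, eigenvalues satisfy lambda^2 - (trace)*lambda + det = 0
trace = -4 + 2 = -2
det = -4*2 - 1*5 = -13
discriminant = (-2)^2 - 4*(-13) = 56
spectral radius = max |eigenvalue| = 4.7417

4.7417


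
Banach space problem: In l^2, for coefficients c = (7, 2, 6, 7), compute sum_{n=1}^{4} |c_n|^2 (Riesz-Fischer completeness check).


sum |c_n|^2 = 7^2 + 2^2 + 6^2 + 7^2
= 49 + 4 + 36 + 49
= 138

138


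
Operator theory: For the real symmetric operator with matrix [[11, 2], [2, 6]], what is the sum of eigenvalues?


For a self-adjoint (symmetric) matrix, the eigenvalues are real.
The sum of eigenvalues equals the trace of the matrix.
trace = 11 + 6 = 17

17


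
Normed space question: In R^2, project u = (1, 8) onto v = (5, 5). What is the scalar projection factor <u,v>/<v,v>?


Computing <u,v> = 1*5 + 8*5 = 45
Computing <v,v> = 5^2 + 5^2 = 50
Projection coefficient = 45/50 = 0.9000

0.9000


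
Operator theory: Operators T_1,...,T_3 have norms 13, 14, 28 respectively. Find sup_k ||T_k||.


By the Uniform Boundedness Principle, the supremum of norms is finite.
sup_k ||T_k|| = max(13, 14, 28) = 28

28


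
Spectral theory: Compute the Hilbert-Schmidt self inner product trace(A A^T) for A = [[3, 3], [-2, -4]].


trace(A * A^T) = sum of squares of all entries
= 3^2 + 3^2 + (-2)^2 + (-4)^2
= 9 + 9 + 4 + 16
= 38

38


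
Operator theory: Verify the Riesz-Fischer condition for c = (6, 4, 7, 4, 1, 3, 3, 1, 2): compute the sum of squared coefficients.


sum |c_n|^2 = 6^2 + 4^2 + 7^2 + 4^2 + 1^2 + 3^2 + 3^2 + 1^2 + 2^2
= 36 + 16 + 49 + 16 + 1 + 9 + 9 + 1 + 4
= 141

141


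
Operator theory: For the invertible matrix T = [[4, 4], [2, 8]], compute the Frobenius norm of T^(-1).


det(T) = 4*8 - 4*2 = 24
T^(-1) = (1/24) * [[8, -4], [-2, 4]] = [[0.3333, -0.1667], [-0.0833, 0.1667]]
||T^(-1)||_F^2 = 0.3333^2 + (-0.1667)^2 + (-0.0833)^2 + 0.1667^2 = 0.1736
||T^(-1)||_F = sqrt(0.1736) = 0.4167

0.4167


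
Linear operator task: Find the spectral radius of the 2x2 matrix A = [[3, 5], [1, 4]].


For a 2x2 matrix, eigenvalues satisfy lambda^2 - (trace)*lambda + det = 0
trace = 3 + 4 = 7
det = 3*4 - 5*1 = 7
discriminant = 7^2 - 4*(7) = 21
spectral radius = max |eigenvalue| = 5.7913

5.7913


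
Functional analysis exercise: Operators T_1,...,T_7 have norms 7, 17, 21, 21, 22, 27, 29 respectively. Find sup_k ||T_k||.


By the Uniform Boundedness Principle, the supremum of norms is finite.
sup_k ||T_k|| = max(7, 17, 21, 21, 22, 27, 29) = 29

29


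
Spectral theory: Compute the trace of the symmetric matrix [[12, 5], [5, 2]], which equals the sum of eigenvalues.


For a self-adjoint (symmetric) matrix, the eigenvalues are real.
The sum of eigenvalues equals the trace of the matrix.
trace = 12 + 2 = 14

14


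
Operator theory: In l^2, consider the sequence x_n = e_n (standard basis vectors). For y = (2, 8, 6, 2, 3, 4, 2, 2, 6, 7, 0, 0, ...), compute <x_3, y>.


x_3 = e_3 is the standard basis vector with 1 in position 3.
<x_3, y> = y_3 = 6
As n -> infinity, <x_n, y> -> 0, confirming weak convergence of (x_n) to 0.

6


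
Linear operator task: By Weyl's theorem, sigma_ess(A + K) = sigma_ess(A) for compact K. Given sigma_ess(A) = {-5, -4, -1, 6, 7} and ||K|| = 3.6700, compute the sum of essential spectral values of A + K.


By Weyl's theorem, the essential spectrum is invariant under compact perturbations.
sigma_ess(A + K) = sigma_ess(A) = {-5, -4, -1, 6, 7}
Sum = -5 + -4 + -1 + 6 + 7 = 3

3


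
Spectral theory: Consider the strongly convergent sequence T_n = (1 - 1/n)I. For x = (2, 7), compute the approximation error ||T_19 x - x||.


T_19 x - x = (1 - 1/19)x - x = -x/19
||x|| = sqrt(53) = 7.2801
||T_19 x - x|| = ||x||/19 = 7.2801/19 = 0.3832

0.3832


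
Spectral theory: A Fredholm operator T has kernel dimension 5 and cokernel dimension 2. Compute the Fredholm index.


The Fredholm index is defined as ind(T) = dim(ker T) - dim(coker T)
= 5 - 2
= 3

3


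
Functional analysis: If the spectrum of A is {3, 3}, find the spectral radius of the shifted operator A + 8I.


Spectrum of A + 8I = {11, 11}
Spectral radius = max |lambda| over the shifted spectrum
= max(11, 11) = 11

11


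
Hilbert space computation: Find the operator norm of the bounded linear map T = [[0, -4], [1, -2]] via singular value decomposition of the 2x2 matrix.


A^T A = [[1, -2], [-2, 20]]
trace(A^T A) = 21, det(A^T A) = 16
discriminant = 21^2 - 4*16 = 377
Largest eigenvalue of A^T A = (trace + sqrt(disc))/2 = 20.2082
||T|| = sqrt(20.2082) = 4.4954

4.4954


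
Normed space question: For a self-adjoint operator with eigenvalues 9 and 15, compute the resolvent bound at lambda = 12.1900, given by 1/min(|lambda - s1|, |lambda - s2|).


dist(12.1900, {9, 15}) = min(|12.1900 - 9|, |12.1900 - 15|)
= min(3.1900, 2.8100) = 2.8100
Resolvent bound = 1/2.8100 = 0.3559

0.3559


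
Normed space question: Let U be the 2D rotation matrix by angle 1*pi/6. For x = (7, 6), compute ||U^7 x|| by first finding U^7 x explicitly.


U is a rotation by theta = 1*pi/6
U^7 = rotation by 7*theta = 7*pi/6
cos(7*pi/6) = -0.8660, sin(7*pi/6) = -0.5000
U^7 x = (-0.8660 * 7 - -0.5000 * 6, -0.5000 * 7 + -0.8660 * 6)
= (-3.0622, -8.6962)
||U^7 x|| = sqrt((-3.0622)^2 + (-8.6962)^2) = sqrt(85.0000) = 9.2195

9.2195


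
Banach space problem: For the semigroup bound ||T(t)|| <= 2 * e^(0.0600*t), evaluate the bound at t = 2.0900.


||T(2.0900)|| <= 2 * exp(0.0600 * 2.0900)
= 2 * exp(0.1254)
= 2 * 1.1336
= 2.2672

2.2672


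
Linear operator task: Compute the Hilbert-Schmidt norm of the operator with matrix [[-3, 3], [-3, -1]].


The Hilbert-Schmidt norm is sqrt(sum of squares of all entries).
Sum of squares = (-3)^2 + 3^2 + (-3)^2 + (-1)^2
= 9 + 9 + 9 + 1 = 28
||T||_HS = sqrt(28) = 5.2915

5.2915


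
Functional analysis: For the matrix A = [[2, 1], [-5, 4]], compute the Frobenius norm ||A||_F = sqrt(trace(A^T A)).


||A||_F^2 = sum a_ij^2
= 2^2 + 1^2 + (-5)^2 + 4^2
= 4 + 1 + 25 + 16 = 46
||A||_F = sqrt(46) = 6.7823

6.7823


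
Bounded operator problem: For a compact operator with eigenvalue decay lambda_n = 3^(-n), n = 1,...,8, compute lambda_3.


The eigenvalue formula gives lambda_3 = 1/3^3
= 1/27
= 0.0370

0.0370


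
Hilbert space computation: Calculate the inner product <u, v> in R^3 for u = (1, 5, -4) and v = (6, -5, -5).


Computing the standard inner product <u, v> = sum u_i * v_i
= 1*6 + 5*-5 + -4*-5
= 6 + -25 + 20
= 1

1


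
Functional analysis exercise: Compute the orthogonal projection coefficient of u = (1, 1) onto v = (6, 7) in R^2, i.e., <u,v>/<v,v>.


Computing <u,v> = 1*6 + 1*7 = 13
Computing <v,v> = 6^2 + 7^2 = 85
Projection coefficient = 13/85 = 0.1529

0.1529


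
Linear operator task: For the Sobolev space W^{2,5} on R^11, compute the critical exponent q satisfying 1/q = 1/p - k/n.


Using the Sobolev embedding formula: 1/q = 1/p - k/n
1/q = 1/5 - 2/11 = 1/55
q = 1/(1/55) = 55

55.0000


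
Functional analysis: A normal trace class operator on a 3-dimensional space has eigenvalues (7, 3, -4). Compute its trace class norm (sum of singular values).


For a normal operator, singular values equal |eigenvalues|.
Trace norm = sum |lambda_i| = 7 + 3 + 4
= 14

14


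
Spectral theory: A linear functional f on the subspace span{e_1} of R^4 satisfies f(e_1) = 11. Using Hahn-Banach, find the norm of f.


The norm of f is given by ||f|| = sup_{||x||=1} |f(x)|.
On span{e_1}, ||e_1|| = 1, so ||f|| = |f(e_1)| / ||e_1||
= |11| / 1 = 11.0000

11.0000


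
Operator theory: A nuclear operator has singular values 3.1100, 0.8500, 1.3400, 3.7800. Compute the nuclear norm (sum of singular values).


The nuclear norm is the sum of all singular values.
||T||_1 = 3.1100 + 0.8500 + 1.3400 + 3.7800
= 9.0800

9.0800


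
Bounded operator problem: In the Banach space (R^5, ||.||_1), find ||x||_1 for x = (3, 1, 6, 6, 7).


The l^1 norm equals the sum of absolute values of all components.
||x||_1 = 3 + 1 + 6 + 6 + 7
= 23

23.0000


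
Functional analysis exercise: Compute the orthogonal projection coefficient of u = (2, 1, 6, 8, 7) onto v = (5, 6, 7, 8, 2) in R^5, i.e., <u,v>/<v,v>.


Computing <u,v> = 2*5 + 1*6 + 6*7 + 8*8 + 7*2 = 136
Computing <v,v> = 5^2 + 6^2 + 7^2 + 8^2 + 2^2 = 178
Projection coefficient = 136/178 = 0.7640

0.7640


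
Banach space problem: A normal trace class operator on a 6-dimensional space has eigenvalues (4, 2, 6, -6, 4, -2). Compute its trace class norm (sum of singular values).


For a normal operator, singular values equal |eigenvalues|.
Trace norm = sum |lambda_i| = 4 + 2 + 6 + 6 + 4 + 2
= 24

24


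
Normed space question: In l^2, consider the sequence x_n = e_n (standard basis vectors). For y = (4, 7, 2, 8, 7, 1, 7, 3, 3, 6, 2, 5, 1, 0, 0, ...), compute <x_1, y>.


x_1 = e_1 is the standard basis vector with 1 in position 1.
<x_1, y> = y_1 = 4
As n -> infinity, <x_n, y> -> 0, confirming weak convergence of (x_n) to 0.

4


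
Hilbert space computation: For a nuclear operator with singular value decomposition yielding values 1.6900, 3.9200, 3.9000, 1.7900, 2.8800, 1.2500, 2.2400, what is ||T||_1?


The nuclear norm is the sum of all singular values.
||T||_1 = 1.6900 + 3.9200 + 3.9000 + 1.7900 + 2.8800 + 1.2500 + 2.2400
= 17.6700

17.6700


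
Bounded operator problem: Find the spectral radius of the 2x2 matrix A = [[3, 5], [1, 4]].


For a 2x2 matrix, eigenvalues satisfy lambda^2 - (trace)*lambda + det = 0
trace = 3 + 4 = 7
det = 3*4 - 5*1 = 7
discriminant = 7^2 - 4*(7) = 21
spectral radius = max |eigenvalue| = 5.7913

5.7913


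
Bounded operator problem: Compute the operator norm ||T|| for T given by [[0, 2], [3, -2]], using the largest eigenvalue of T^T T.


A^T A = [[9, -6], [-6, 8]]
trace(A^T A) = 17, det(A^T A) = 36
discriminant = 17^2 - 4*36 = 145
Largest eigenvalue of A^T A = (trace + sqrt(disc))/2 = 14.5208
||T|| = sqrt(14.5208) = 3.8106

3.8106


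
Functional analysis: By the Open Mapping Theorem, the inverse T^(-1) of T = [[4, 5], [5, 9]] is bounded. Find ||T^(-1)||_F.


det(T) = 4*9 - 5*5 = 11
T^(-1) = (1/11) * [[9, -5], [-5, 4]] = [[0.8182, -0.4545], [-0.4545, 0.3636]]
||T^(-1)||_F^2 = 0.8182^2 + (-0.4545)^2 + (-0.4545)^2 + 0.3636^2 = 1.2149
||T^(-1)||_F = sqrt(1.2149) = 1.1022

1.1022


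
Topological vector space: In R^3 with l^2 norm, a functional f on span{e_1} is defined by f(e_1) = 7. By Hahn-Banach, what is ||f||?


The norm of f is given by ||f|| = sup_{||x||=1} |f(x)|.
On span{e_1}, ||e_1|| = 1, so ||f|| = |f(e_1)| / ||e_1||
= |7| / 1 = 7.0000

7.0000


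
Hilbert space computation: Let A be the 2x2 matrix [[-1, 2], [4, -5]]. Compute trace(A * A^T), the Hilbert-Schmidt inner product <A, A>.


trace(A * A^T) = sum of squares of all entries
= (-1)^2 + 2^2 + 4^2 + (-5)^2
= 1 + 4 + 16 + 25
= 46

46


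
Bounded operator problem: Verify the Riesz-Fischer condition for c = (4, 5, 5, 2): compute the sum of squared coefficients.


sum |c_n|^2 = 4^2 + 5^2 + 5^2 + 2^2
= 16 + 25 + 25 + 4
= 70

70


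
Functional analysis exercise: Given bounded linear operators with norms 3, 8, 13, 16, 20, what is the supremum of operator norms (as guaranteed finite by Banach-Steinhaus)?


By the Uniform Boundedness Principle, the supremum of norms is finite.
sup_k ||T_k|| = max(3, 8, 13, 16, 20) = 20

20


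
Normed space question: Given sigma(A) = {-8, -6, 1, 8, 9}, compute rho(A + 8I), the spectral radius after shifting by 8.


Spectrum of A + 8I = {0, 2, 9, 16, 17}
Spectral radius = max |lambda| over the shifted spectrum
= max(0, 2, 9, 16, 17) = 17

17


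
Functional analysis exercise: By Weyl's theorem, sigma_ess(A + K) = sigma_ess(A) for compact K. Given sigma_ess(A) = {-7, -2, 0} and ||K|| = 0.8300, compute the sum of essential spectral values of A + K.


By Weyl's theorem, the essential spectrum is invariant under compact perturbations.
sigma_ess(A + K) = sigma_ess(A) = {-7, -2, 0}
Sum = -7 + -2 + 0 = -9

-9


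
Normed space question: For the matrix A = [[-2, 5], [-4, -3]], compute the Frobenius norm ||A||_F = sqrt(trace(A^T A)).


||A||_F^2 = sum a_ij^2
= (-2)^2 + 5^2 + (-4)^2 + (-3)^2
= 4 + 25 + 16 + 9 = 54
||A||_F = sqrt(54) = 7.3485

7.3485


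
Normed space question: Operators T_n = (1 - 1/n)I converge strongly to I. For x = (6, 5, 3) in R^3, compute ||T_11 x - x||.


T_11 x - x = (1 - 1/11)x - x = -x/11
||x|| = sqrt(70) = 8.3666
||T_11 x - x|| = ||x||/11 = 8.3666/11 = 0.7606

0.7606


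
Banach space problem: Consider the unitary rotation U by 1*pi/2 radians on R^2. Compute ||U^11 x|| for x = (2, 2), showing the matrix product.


U is a rotation by theta = 1*pi/2
U^11 = rotation by 11*theta = 11*pi/2 = 3*pi/2 (mod 2*pi)
cos(3*pi/2) = 0.0000, sin(3*pi/2) = -1.0000
U^11 x = (0.0000 * 2 - -1.0000 * 2, -1.0000 * 2 + 0.0000 * 2)
= (2.0000, -2.0000)
||U^11 x|| = sqrt(2.0000^2 + (-2.0000)^2) = sqrt(8.0000) = 2.8284

2.8284


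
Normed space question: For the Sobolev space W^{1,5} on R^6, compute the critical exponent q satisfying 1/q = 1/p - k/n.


Using the Sobolev embedding formula: 1/q = 1/p - k/n
1/q = 1/5 - 1/6 = 1/30
q = 1/(1/30) = 30

30.0000


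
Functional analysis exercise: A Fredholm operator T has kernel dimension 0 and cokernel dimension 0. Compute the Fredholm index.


The Fredholm index is defined as ind(T) = dim(ker T) - dim(coker T)
= 0 - 0
= 0

0


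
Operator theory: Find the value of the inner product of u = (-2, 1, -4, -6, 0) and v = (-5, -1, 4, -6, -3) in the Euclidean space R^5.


Computing the standard inner product <u, v> = sum u_i * v_i
= -2*-5 + 1*-1 + -4*4 + -6*-6 + 0*-3
= 10 + -1 + -16 + 36 + 0
= 29

29


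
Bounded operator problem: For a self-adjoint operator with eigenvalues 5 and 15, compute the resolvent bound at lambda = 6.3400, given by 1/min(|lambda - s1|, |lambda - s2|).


dist(6.3400, {5, 15}) = min(|6.3400 - 5|, |6.3400 - 15|)
= min(1.3400, 8.6600) = 1.3400
Resolvent bound = 1/1.3400 = 0.7463

0.7463


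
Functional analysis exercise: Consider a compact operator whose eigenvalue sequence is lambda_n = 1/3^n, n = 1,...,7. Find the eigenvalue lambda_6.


The eigenvalue formula gives lambda_6 = 1/3^6
= 1/729
= 0.0014

0.0014


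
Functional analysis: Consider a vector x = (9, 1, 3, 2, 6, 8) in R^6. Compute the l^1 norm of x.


The l^1 norm equals the sum of absolute values of all components.
||x||_1 = 9 + 1 + 3 + 2 + 6 + 8
= 29

29.0000


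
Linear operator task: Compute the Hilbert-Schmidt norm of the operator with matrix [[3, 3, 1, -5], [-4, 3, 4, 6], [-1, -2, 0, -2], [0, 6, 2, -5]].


The Hilbert-Schmidt norm is sqrt(sum of squares of all entries).
Sum of squares = 3^2 + 3^2 + 1^2 + (-5)^2 + (-4)^2 + 3^2 + 4^2 + 6^2 + (-1)^2 + (-2)^2 + 0^2 + (-2)^2 + 0^2 + 6^2 + 2^2 + (-5)^2
= 9 + 9 + 1 + 25 + 16 + 9 + 16 + 36 + 1 + 4 + 0 + 4 + 0 + 36 + 4 + 25 = 195
||T||_HS = sqrt(195) = 13.9642

13.9642


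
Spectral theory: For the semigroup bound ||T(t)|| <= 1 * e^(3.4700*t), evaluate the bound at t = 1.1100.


||T(1.1100)|| <= 1 * exp(3.4700 * 1.1100)
= 1 * exp(3.8517)
= 1 * 47.0730
= 47.0730

47.0730


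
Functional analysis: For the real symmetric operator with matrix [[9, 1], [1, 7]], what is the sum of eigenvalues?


For a self-adjoint (symmetric) matrix, the eigenvalues are real.
The sum of eigenvalues equals the trace of the matrix.
trace = 9 + 7 = 16

16


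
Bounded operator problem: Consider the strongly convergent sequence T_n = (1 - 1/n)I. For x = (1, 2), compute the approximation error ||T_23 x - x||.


T_23 x - x = (1 - 1/23)x - x = -x/23
||x|| = sqrt(5) = 2.2361
||T_23 x - x|| = ||x||/23 = 2.2361/23 = 0.0972

0.0972


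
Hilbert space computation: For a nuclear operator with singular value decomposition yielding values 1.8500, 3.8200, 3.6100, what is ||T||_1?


The nuclear norm is the sum of all singular values.
||T||_1 = 1.8500 + 3.8200 + 3.6100
= 9.2800

9.2800


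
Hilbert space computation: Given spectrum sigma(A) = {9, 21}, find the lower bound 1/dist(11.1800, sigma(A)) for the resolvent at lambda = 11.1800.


dist(11.1800, {9, 21}) = min(|11.1800 - 9|, |11.1800 - 21|)
= min(2.1800, 9.8200) = 2.1800
Resolvent bound = 1/2.1800 = 0.4587

0.4587


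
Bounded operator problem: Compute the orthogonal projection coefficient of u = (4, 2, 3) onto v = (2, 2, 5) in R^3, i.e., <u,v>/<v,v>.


Computing <u,v> = 4*2 + 2*2 + 3*5 = 27
Computing <v,v> = 2^2 + 2^2 + 5^2 = 33
Projection coefficient = 27/33 = 0.8182

0.8182


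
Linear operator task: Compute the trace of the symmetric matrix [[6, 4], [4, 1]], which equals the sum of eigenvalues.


For a self-adjoint (symmetric) matrix, the eigenvalues are real.
The sum of eigenvalues equals the trace of the matrix.
trace = 6 + 1 = 7

7


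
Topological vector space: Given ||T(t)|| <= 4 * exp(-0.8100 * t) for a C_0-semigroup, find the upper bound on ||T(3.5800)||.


||T(3.5800)|| <= 4 * exp(-0.8100 * 3.5800)
= 4 * exp(-2.8998)
= 4 * 0.0550
= 0.2201

0.2201


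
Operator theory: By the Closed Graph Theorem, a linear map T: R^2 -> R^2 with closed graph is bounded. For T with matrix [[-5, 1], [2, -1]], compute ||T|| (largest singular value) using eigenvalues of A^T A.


A^T A = [[29, -7], [-7, 2]]
trace(A^T A) = 31, det(A^T A) = 9
discriminant = 31^2 - 4*9 = 925
Largest eigenvalue of A^T A = (trace + sqrt(disc))/2 = 30.7069
||T|| = sqrt(30.7069) = 5.5414

5.5414


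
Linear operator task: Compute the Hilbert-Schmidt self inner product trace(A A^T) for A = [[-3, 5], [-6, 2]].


trace(A * A^T) = sum of squares of all entries
= (-3)^2 + 5^2 + (-6)^2 + 2^2
= 9 + 25 + 36 + 4
= 74

74


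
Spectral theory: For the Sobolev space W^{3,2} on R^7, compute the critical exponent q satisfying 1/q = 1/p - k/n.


Using the Sobolev embedding formula: 1/q = 1/p - k/n
1/q = 1/2 - 3/7 = 1/14
q = 1/(1/14) = 14

14.0000


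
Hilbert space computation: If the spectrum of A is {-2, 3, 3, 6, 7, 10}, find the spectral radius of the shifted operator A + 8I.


Spectrum of A + 8I = {6, 11, 11, 14, 15, 18}
Spectral radius = max |lambda| over the shifted spectrum
= max(6, 11, 11, 14, 15, 18) = 18

18


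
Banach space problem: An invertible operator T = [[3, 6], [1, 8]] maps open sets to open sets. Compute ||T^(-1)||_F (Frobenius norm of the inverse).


det(T) = 3*8 - 6*1 = 18
T^(-1) = (1/18) * [[8, -6], [-1, 3]] = [[0.4444, -0.3333], [-0.0556, 0.1667]]
||T^(-1)||_F^2 = 0.4444^2 + (-0.3333)^2 + (-0.0556)^2 + 0.1667^2 = 0.3395
||T^(-1)||_F = sqrt(0.3395) = 0.5827

0.5827


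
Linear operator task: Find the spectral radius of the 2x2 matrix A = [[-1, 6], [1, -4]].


For a 2x2 matrix, eigenvalues satisfy lambda^2 - (trace)*lambda + det = 0
trace = -1 + -4 = -5
det = -1*-4 - 6*1 = -2
discriminant = (-5)^2 - 4*(-2) = 33
spectral radius = max |eigenvalue| = 5.3723

5.3723


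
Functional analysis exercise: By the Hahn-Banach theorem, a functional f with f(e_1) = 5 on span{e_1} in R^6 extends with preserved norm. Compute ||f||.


The norm of f is given by ||f|| = sup_{||x||=1} |f(x)|.
On span{e_1}, ||e_1|| = 1, so ||f|| = |f(e_1)| / ||e_1||
= |5| / 1 = 5.0000

5.0000


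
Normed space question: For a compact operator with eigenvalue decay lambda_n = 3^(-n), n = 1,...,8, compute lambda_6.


The eigenvalue formula gives lambda_6 = 1/3^6
= 1/729
= 0.0014

0.0014


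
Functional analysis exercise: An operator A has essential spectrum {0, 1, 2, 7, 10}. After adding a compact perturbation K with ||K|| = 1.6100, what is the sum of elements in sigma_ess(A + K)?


By Weyl's theorem, the essential spectrum is invariant under compact perturbations.
sigma_ess(A + K) = sigma_ess(A) = {0, 1, 2, 7, 10}
Sum = 0 + 1 + 2 + 7 + 10 = 20

20


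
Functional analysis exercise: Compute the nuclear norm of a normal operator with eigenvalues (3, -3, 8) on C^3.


For a normal operator, singular values equal |eigenvalues|.
Trace norm = sum |lambda_i| = 3 + 3 + 8
= 14

14


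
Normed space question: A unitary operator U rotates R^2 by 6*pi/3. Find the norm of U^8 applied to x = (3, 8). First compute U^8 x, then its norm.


U is a rotation by theta = 6*pi/3
U^8 = rotation by 8*theta = 48*pi/3 = 0*pi/3 (mod 2*pi)
cos(0*pi/3) = 1.0000, sin(0*pi/3) = 0.0000
U^8 x = (1.0000 * 3 - 0.0000 * 8, 0.0000 * 3 + 1.0000 * 8)
= (3.0000, 8.0000)
||U^8 x|| = sqrt(3.0000^2 + 8.0000^2) = sqrt(73.0000) = 8.5440

8.5440


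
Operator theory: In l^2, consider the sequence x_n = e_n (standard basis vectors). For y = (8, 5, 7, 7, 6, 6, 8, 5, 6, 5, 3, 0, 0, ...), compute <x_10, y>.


x_10 = e_10 is the standard basis vector with 1 in position 10.
<x_10, y> = y_10 = 5
As n -> infinity, <x_n, y> -> 0, confirming weak convergence of (x_n) to 0.

5


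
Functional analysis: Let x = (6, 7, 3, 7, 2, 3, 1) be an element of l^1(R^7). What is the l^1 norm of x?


The l^1 norm equals the sum of absolute values of all components.
||x||_1 = 6 + 7 + 3 + 7 + 2 + 3 + 1
= 29

29.0000


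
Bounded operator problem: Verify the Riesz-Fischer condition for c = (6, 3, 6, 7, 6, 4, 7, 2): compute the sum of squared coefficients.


sum |c_n|^2 = 6^2 + 3^2 + 6^2 + 7^2 + 6^2 + 4^2 + 7^2 + 2^2
= 36 + 9 + 36 + 49 + 36 + 16 + 49 + 4
= 235

235


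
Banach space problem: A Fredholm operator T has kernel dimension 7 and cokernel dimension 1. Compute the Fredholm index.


The Fredholm index is defined as ind(T) = dim(ker T) - dim(coker T)
= 7 - 1
= 6

6


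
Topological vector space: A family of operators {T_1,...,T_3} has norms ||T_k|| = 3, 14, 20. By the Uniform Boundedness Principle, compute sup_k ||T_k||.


By the Uniform Boundedness Principle, the supremum of norms is finite.
sup_k ||T_k|| = max(3, 14, 20) = 20

20


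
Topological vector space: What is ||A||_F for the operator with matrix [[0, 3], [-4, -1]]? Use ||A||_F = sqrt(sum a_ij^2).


||A||_F^2 = sum a_ij^2
= 0^2 + 3^2 + (-4)^2 + (-1)^2
= 0 + 9 + 16 + 1 = 26
||A||_F = sqrt(26) = 5.0990

5.0990


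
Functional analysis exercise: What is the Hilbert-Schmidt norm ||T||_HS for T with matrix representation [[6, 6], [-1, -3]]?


The Hilbert-Schmidt norm is sqrt(sum of squares of all entries).
Sum of squares = 6^2 + 6^2 + (-1)^2 + (-3)^2
= 36 + 36 + 1 + 9 = 82
||T||_HS = sqrt(82) = 9.0554

9.0554


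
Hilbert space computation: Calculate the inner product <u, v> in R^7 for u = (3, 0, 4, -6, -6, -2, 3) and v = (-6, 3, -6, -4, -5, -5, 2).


Computing the standard inner product <u, v> = sum u_i * v_i
= 3*-6 + 0*3 + 4*-6 + -6*-4 + -6*-5 + -2*-5 + 3*2
= -18 + 0 + -24 + 24 + 30 + 10 + 6
= 28

28


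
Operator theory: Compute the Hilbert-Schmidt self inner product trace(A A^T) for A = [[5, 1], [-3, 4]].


trace(A * A^T) = sum of squares of all entries
= 5^2 + 1^2 + (-3)^2 + 4^2
= 25 + 1 + 9 + 16
= 51

51


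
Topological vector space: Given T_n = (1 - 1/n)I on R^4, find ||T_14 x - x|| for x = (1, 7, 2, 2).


T_14 x - x = (1 - 1/14)x - x = -x/14
||x|| = sqrt(58) = 7.6158
||T_14 x - x|| = ||x||/14 = 7.6158/14 = 0.5440

0.5440


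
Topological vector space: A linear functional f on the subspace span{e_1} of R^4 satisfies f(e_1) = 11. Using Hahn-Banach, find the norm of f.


The norm of f is given by ||f|| = sup_{||x||=1} |f(x)|.
On span{e_1}, ||e_1|| = 1, so ||f|| = |f(e_1)| / ||e_1||
= |11| / 1 = 11.0000

11.0000


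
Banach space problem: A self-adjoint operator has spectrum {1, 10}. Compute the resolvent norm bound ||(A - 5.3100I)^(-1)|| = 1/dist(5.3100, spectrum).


dist(5.3100, {1, 10}) = min(|5.3100 - 1|, |5.3100 - 10|)
= min(4.3100, 4.6900) = 4.3100
Resolvent bound = 1/4.3100 = 0.2320

0.2320


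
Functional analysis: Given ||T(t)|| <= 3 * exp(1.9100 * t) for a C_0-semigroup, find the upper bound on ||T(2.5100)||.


||T(2.5100)|| <= 3 * exp(1.9100 * 2.5100)
= 3 * exp(4.7941)
= 3 * 120.7956
= 362.3869

362.3869


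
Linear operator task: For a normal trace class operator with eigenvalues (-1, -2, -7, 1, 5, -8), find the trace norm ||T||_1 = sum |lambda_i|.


For a normal operator, singular values equal |eigenvalues|.
Trace norm = sum |lambda_i| = 1 + 2 + 7 + 1 + 5 + 8
= 24

24
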